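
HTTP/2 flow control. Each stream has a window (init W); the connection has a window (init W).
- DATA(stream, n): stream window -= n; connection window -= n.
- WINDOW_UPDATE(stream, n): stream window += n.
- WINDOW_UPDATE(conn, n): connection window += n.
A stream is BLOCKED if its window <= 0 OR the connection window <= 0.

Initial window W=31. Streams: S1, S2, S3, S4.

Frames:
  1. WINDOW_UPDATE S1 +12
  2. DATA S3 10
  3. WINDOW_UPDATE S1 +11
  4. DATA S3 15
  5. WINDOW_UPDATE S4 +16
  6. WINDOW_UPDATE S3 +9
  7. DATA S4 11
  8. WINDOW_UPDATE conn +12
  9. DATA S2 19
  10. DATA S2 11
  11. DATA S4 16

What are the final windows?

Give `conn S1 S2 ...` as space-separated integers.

Op 1: conn=31 S1=43 S2=31 S3=31 S4=31 blocked=[]
Op 2: conn=21 S1=43 S2=31 S3=21 S4=31 blocked=[]
Op 3: conn=21 S1=54 S2=31 S3=21 S4=31 blocked=[]
Op 4: conn=6 S1=54 S2=31 S3=6 S4=31 blocked=[]
Op 5: conn=6 S1=54 S2=31 S3=6 S4=47 blocked=[]
Op 6: conn=6 S1=54 S2=31 S3=15 S4=47 blocked=[]
Op 7: conn=-5 S1=54 S2=31 S3=15 S4=36 blocked=[1, 2, 3, 4]
Op 8: conn=7 S1=54 S2=31 S3=15 S4=36 blocked=[]
Op 9: conn=-12 S1=54 S2=12 S3=15 S4=36 blocked=[1, 2, 3, 4]
Op 10: conn=-23 S1=54 S2=1 S3=15 S4=36 blocked=[1, 2, 3, 4]
Op 11: conn=-39 S1=54 S2=1 S3=15 S4=20 blocked=[1, 2, 3, 4]

Answer: -39 54 1 15 20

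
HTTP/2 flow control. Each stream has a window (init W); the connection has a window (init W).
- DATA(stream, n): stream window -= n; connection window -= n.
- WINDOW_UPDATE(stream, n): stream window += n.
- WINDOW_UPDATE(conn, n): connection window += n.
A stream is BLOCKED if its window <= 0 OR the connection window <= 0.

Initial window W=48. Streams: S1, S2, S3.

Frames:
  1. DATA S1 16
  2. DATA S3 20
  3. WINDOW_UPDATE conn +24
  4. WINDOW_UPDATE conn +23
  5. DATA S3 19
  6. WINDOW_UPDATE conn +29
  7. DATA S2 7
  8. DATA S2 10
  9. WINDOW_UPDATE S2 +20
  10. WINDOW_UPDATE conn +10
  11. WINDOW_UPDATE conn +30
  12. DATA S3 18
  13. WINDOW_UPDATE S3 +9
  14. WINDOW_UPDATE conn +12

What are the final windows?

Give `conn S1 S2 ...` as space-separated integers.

Op 1: conn=32 S1=32 S2=48 S3=48 blocked=[]
Op 2: conn=12 S1=32 S2=48 S3=28 blocked=[]
Op 3: conn=36 S1=32 S2=48 S3=28 blocked=[]
Op 4: conn=59 S1=32 S2=48 S3=28 blocked=[]
Op 5: conn=40 S1=32 S2=48 S3=9 blocked=[]
Op 6: conn=69 S1=32 S2=48 S3=9 blocked=[]
Op 7: conn=62 S1=32 S2=41 S3=9 blocked=[]
Op 8: conn=52 S1=32 S2=31 S3=9 blocked=[]
Op 9: conn=52 S1=32 S2=51 S3=9 blocked=[]
Op 10: conn=62 S1=32 S2=51 S3=9 blocked=[]
Op 11: conn=92 S1=32 S2=51 S3=9 blocked=[]
Op 12: conn=74 S1=32 S2=51 S3=-9 blocked=[3]
Op 13: conn=74 S1=32 S2=51 S3=0 blocked=[3]
Op 14: conn=86 S1=32 S2=51 S3=0 blocked=[3]

Answer: 86 32 51 0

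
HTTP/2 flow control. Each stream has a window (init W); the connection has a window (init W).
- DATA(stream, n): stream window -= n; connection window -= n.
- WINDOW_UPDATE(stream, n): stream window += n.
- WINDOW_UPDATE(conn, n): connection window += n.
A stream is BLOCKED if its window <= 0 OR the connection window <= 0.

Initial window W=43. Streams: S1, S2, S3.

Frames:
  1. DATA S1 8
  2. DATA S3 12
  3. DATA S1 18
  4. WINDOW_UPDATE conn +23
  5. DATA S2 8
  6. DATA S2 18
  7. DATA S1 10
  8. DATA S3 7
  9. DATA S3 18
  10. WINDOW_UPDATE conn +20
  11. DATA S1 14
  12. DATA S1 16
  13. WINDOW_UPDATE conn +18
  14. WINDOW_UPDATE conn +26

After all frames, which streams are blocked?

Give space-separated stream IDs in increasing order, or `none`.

Op 1: conn=35 S1=35 S2=43 S3=43 blocked=[]
Op 2: conn=23 S1=35 S2=43 S3=31 blocked=[]
Op 3: conn=5 S1=17 S2=43 S3=31 blocked=[]
Op 4: conn=28 S1=17 S2=43 S3=31 blocked=[]
Op 5: conn=20 S1=17 S2=35 S3=31 blocked=[]
Op 6: conn=2 S1=17 S2=17 S3=31 blocked=[]
Op 7: conn=-8 S1=7 S2=17 S3=31 blocked=[1, 2, 3]
Op 8: conn=-15 S1=7 S2=17 S3=24 blocked=[1, 2, 3]
Op 9: conn=-33 S1=7 S2=17 S3=6 blocked=[1, 2, 3]
Op 10: conn=-13 S1=7 S2=17 S3=6 blocked=[1, 2, 3]
Op 11: conn=-27 S1=-7 S2=17 S3=6 blocked=[1, 2, 3]
Op 12: conn=-43 S1=-23 S2=17 S3=6 blocked=[1, 2, 3]
Op 13: conn=-25 S1=-23 S2=17 S3=6 blocked=[1, 2, 3]
Op 14: conn=1 S1=-23 S2=17 S3=6 blocked=[1]

Answer: S1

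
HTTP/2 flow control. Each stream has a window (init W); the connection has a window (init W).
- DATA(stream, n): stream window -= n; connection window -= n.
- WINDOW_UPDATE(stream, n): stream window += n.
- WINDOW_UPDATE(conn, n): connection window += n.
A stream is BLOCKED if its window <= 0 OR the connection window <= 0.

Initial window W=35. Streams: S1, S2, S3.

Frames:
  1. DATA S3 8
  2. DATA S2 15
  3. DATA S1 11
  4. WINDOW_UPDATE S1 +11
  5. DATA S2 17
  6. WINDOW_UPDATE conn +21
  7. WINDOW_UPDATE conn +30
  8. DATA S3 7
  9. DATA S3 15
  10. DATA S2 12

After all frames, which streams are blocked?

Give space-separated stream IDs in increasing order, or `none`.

Op 1: conn=27 S1=35 S2=35 S3=27 blocked=[]
Op 2: conn=12 S1=35 S2=20 S3=27 blocked=[]
Op 3: conn=1 S1=24 S2=20 S3=27 blocked=[]
Op 4: conn=1 S1=35 S2=20 S3=27 blocked=[]
Op 5: conn=-16 S1=35 S2=3 S3=27 blocked=[1, 2, 3]
Op 6: conn=5 S1=35 S2=3 S3=27 blocked=[]
Op 7: conn=35 S1=35 S2=3 S3=27 blocked=[]
Op 8: conn=28 S1=35 S2=3 S3=20 blocked=[]
Op 9: conn=13 S1=35 S2=3 S3=5 blocked=[]
Op 10: conn=1 S1=35 S2=-9 S3=5 blocked=[2]

Answer: S2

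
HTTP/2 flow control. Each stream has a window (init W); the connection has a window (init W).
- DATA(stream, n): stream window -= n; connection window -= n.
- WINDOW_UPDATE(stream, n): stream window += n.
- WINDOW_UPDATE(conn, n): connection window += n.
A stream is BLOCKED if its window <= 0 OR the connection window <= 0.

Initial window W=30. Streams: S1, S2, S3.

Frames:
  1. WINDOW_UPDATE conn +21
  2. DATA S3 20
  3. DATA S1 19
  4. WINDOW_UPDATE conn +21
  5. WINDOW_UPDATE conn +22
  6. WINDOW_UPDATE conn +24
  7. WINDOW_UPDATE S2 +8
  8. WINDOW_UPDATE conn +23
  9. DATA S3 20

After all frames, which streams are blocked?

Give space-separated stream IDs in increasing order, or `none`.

Op 1: conn=51 S1=30 S2=30 S3=30 blocked=[]
Op 2: conn=31 S1=30 S2=30 S3=10 blocked=[]
Op 3: conn=12 S1=11 S2=30 S3=10 blocked=[]
Op 4: conn=33 S1=11 S2=30 S3=10 blocked=[]
Op 5: conn=55 S1=11 S2=30 S3=10 blocked=[]
Op 6: conn=79 S1=11 S2=30 S3=10 blocked=[]
Op 7: conn=79 S1=11 S2=38 S3=10 blocked=[]
Op 8: conn=102 S1=11 S2=38 S3=10 blocked=[]
Op 9: conn=82 S1=11 S2=38 S3=-10 blocked=[3]

Answer: S3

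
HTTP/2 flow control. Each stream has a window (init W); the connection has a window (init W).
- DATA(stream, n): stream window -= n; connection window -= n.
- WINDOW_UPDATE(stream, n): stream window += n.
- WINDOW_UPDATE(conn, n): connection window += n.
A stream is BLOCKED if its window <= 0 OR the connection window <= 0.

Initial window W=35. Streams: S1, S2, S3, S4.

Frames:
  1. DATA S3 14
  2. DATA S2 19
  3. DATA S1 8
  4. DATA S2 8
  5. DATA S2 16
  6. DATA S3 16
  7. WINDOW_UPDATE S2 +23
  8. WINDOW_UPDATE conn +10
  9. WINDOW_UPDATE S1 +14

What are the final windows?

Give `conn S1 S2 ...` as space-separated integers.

Answer: -36 41 15 5 35

Derivation:
Op 1: conn=21 S1=35 S2=35 S3=21 S4=35 blocked=[]
Op 2: conn=2 S1=35 S2=16 S3=21 S4=35 blocked=[]
Op 3: conn=-6 S1=27 S2=16 S3=21 S4=35 blocked=[1, 2, 3, 4]
Op 4: conn=-14 S1=27 S2=8 S3=21 S4=35 blocked=[1, 2, 3, 4]
Op 5: conn=-30 S1=27 S2=-8 S3=21 S4=35 blocked=[1, 2, 3, 4]
Op 6: conn=-46 S1=27 S2=-8 S3=5 S4=35 blocked=[1, 2, 3, 4]
Op 7: conn=-46 S1=27 S2=15 S3=5 S4=35 blocked=[1, 2, 3, 4]
Op 8: conn=-36 S1=27 S2=15 S3=5 S4=35 blocked=[1, 2, 3, 4]
Op 9: conn=-36 S1=41 S2=15 S3=5 S4=35 blocked=[1, 2, 3, 4]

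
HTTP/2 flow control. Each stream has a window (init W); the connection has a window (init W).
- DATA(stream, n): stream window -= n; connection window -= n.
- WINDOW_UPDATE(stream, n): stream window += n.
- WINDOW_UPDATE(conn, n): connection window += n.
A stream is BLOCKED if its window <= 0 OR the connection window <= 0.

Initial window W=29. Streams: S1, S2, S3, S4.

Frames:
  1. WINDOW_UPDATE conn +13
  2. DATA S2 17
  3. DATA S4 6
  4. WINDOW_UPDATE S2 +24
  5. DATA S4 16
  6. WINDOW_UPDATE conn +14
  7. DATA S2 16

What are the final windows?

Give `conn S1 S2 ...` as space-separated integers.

Op 1: conn=42 S1=29 S2=29 S3=29 S4=29 blocked=[]
Op 2: conn=25 S1=29 S2=12 S3=29 S4=29 blocked=[]
Op 3: conn=19 S1=29 S2=12 S3=29 S4=23 blocked=[]
Op 4: conn=19 S1=29 S2=36 S3=29 S4=23 blocked=[]
Op 5: conn=3 S1=29 S2=36 S3=29 S4=7 blocked=[]
Op 6: conn=17 S1=29 S2=36 S3=29 S4=7 blocked=[]
Op 7: conn=1 S1=29 S2=20 S3=29 S4=7 blocked=[]

Answer: 1 29 20 29 7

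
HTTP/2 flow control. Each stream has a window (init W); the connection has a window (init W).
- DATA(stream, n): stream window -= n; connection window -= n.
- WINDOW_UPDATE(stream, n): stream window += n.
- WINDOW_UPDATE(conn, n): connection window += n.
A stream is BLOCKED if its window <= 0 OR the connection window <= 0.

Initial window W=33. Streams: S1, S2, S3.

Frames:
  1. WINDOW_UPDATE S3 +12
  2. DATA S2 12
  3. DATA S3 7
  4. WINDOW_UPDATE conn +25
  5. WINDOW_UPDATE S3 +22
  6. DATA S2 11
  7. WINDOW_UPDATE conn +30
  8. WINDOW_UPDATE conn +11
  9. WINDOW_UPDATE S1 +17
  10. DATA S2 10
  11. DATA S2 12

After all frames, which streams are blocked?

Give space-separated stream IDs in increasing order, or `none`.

Op 1: conn=33 S1=33 S2=33 S3=45 blocked=[]
Op 2: conn=21 S1=33 S2=21 S3=45 blocked=[]
Op 3: conn=14 S1=33 S2=21 S3=38 blocked=[]
Op 4: conn=39 S1=33 S2=21 S3=38 blocked=[]
Op 5: conn=39 S1=33 S2=21 S3=60 blocked=[]
Op 6: conn=28 S1=33 S2=10 S3=60 blocked=[]
Op 7: conn=58 S1=33 S2=10 S3=60 blocked=[]
Op 8: conn=69 S1=33 S2=10 S3=60 blocked=[]
Op 9: conn=69 S1=50 S2=10 S3=60 blocked=[]
Op 10: conn=59 S1=50 S2=0 S3=60 blocked=[2]
Op 11: conn=47 S1=50 S2=-12 S3=60 blocked=[2]

Answer: S2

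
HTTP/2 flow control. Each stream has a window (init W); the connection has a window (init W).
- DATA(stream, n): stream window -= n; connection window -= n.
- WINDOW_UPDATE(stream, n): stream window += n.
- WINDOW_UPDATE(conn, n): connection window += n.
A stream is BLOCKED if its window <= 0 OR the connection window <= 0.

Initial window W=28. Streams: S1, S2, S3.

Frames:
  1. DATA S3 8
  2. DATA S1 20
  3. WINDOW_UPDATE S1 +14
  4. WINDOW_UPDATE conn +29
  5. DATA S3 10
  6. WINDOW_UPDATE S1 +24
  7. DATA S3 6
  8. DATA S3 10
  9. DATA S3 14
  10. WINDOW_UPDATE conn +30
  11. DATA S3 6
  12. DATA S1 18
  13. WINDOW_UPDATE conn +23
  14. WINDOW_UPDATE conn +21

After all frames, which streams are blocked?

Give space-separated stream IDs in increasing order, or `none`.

Answer: S3

Derivation:
Op 1: conn=20 S1=28 S2=28 S3=20 blocked=[]
Op 2: conn=0 S1=8 S2=28 S3=20 blocked=[1, 2, 3]
Op 3: conn=0 S1=22 S2=28 S3=20 blocked=[1, 2, 3]
Op 4: conn=29 S1=22 S2=28 S3=20 blocked=[]
Op 5: conn=19 S1=22 S2=28 S3=10 blocked=[]
Op 6: conn=19 S1=46 S2=28 S3=10 blocked=[]
Op 7: conn=13 S1=46 S2=28 S3=4 blocked=[]
Op 8: conn=3 S1=46 S2=28 S3=-6 blocked=[3]
Op 9: conn=-11 S1=46 S2=28 S3=-20 blocked=[1, 2, 3]
Op 10: conn=19 S1=46 S2=28 S3=-20 blocked=[3]
Op 11: conn=13 S1=46 S2=28 S3=-26 blocked=[3]
Op 12: conn=-5 S1=28 S2=28 S3=-26 blocked=[1, 2, 3]
Op 13: conn=18 S1=28 S2=28 S3=-26 blocked=[3]
Op 14: conn=39 S1=28 S2=28 S3=-26 blocked=[3]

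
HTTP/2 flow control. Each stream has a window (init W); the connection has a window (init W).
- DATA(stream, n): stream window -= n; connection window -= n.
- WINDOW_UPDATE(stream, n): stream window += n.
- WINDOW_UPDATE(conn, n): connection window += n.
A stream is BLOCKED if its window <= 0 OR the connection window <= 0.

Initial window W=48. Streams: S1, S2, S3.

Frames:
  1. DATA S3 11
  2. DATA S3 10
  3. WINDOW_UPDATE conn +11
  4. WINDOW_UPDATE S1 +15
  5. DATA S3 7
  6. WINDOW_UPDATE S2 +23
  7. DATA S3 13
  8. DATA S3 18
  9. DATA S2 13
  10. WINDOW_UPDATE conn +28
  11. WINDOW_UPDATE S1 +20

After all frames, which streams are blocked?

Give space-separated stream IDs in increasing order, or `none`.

Answer: S3

Derivation:
Op 1: conn=37 S1=48 S2=48 S3=37 blocked=[]
Op 2: conn=27 S1=48 S2=48 S3=27 blocked=[]
Op 3: conn=38 S1=48 S2=48 S3=27 blocked=[]
Op 4: conn=38 S1=63 S2=48 S3=27 blocked=[]
Op 5: conn=31 S1=63 S2=48 S3=20 blocked=[]
Op 6: conn=31 S1=63 S2=71 S3=20 blocked=[]
Op 7: conn=18 S1=63 S2=71 S3=7 blocked=[]
Op 8: conn=0 S1=63 S2=71 S3=-11 blocked=[1, 2, 3]
Op 9: conn=-13 S1=63 S2=58 S3=-11 blocked=[1, 2, 3]
Op 10: conn=15 S1=63 S2=58 S3=-11 blocked=[3]
Op 11: conn=15 S1=83 S2=58 S3=-11 blocked=[3]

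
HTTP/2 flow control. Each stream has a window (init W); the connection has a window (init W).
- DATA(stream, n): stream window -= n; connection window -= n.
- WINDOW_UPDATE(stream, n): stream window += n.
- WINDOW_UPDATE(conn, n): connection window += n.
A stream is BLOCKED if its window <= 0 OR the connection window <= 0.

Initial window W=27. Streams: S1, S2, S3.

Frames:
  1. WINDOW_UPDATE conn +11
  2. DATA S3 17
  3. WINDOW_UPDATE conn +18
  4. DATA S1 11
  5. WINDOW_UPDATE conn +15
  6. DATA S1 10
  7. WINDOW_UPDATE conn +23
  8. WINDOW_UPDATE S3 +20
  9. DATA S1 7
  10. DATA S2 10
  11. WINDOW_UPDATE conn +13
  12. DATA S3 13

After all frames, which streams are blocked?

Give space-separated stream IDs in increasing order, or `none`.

Op 1: conn=38 S1=27 S2=27 S3=27 blocked=[]
Op 2: conn=21 S1=27 S2=27 S3=10 blocked=[]
Op 3: conn=39 S1=27 S2=27 S3=10 blocked=[]
Op 4: conn=28 S1=16 S2=27 S3=10 blocked=[]
Op 5: conn=43 S1=16 S2=27 S3=10 blocked=[]
Op 6: conn=33 S1=6 S2=27 S3=10 blocked=[]
Op 7: conn=56 S1=6 S2=27 S3=10 blocked=[]
Op 8: conn=56 S1=6 S2=27 S3=30 blocked=[]
Op 9: conn=49 S1=-1 S2=27 S3=30 blocked=[1]
Op 10: conn=39 S1=-1 S2=17 S3=30 blocked=[1]
Op 11: conn=52 S1=-1 S2=17 S3=30 blocked=[1]
Op 12: conn=39 S1=-1 S2=17 S3=17 blocked=[1]

Answer: S1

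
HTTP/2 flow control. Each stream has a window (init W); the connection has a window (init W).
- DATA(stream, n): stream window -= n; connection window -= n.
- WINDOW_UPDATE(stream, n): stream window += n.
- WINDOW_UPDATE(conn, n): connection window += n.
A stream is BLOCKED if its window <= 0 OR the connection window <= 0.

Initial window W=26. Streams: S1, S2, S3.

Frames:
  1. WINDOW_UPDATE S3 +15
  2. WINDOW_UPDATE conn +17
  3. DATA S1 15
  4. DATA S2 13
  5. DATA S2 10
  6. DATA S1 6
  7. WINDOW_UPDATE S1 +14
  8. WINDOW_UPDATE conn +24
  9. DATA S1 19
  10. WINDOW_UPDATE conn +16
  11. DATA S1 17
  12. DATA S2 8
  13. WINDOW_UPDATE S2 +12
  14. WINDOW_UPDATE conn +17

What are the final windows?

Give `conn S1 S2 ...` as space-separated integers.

Op 1: conn=26 S1=26 S2=26 S3=41 blocked=[]
Op 2: conn=43 S1=26 S2=26 S3=41 blocked=[]
Op 3: conn=28 S1=11 S2=26 S3=41 blocked=[]
Op 4: conn=15 S1=11 S2=13 S3=41 blocked=[]
Op 5: conn=5 S1=11 S2=3 S3=41 blocked=[]
Op 6: conn=-1 S1=5 S2=3 S3=41 blocked=[1, 2, 3]
Op 7: conn=-1 S1=19 S2=3 S3=41 blocked=[1, 2, 3]
Op 8: conn=23 S1=19 S2=3 S3=41 blocked=[]
Op 9: conn=4 S1=0 S2=3 S3=41 blocked=[1]
Op 10: conn=20 S1=0 S2=3 S3=41 blocked=[1]
Op 11: conn=3 S1=-17 S2=3 S3=41 blocked=[1]
Op 12: conn=-5 S1=-17 S2=-5 S3=41 blocked=[1, 2, 3]
Op 13: conn=-5 S1=-17 S2=7 S3=41 blocked=[1, 2, 3]
Op 14: conn=12 S1=-17 S2=7 S3=41 blocked=[1]

Answer: 12 -17 7 41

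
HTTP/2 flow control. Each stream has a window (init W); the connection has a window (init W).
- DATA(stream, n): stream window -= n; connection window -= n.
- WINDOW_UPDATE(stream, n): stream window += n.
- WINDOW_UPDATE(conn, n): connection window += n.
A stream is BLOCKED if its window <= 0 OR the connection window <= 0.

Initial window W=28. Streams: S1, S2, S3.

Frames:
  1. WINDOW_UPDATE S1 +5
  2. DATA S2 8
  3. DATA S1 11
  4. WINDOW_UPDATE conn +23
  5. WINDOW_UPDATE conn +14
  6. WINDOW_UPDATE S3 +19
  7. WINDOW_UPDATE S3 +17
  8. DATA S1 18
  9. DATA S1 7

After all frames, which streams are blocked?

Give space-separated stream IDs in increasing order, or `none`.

Answer: S1

Derivation:
Op 1: conn=28 S1=33 S2=28 S3=28 blocked=[]
Op 2: conn=20 S1=33 S2=20 S3=28 blocked=[]
Op 3: conn=9 S1=22 S2=20 S3=28 blocked=[]
Op 4: conn=32 S1=22 S2=20 S3=28 blocked=[]
Op 5: conn=46 S1=22 S2=20 S3=28 blocked=[]
Op 6: conn=46 S1=22 S2=20 S3=47 blocked=[]
Op 7: conn=46 S1=22 S2=20 S3=64 blocked=[]
Op 8: conn=28 S1=4 S2=20 S3=64 blocked=[]
Op 9: conn=21 S1=-3 S2=20 S3=64 blocked=[1]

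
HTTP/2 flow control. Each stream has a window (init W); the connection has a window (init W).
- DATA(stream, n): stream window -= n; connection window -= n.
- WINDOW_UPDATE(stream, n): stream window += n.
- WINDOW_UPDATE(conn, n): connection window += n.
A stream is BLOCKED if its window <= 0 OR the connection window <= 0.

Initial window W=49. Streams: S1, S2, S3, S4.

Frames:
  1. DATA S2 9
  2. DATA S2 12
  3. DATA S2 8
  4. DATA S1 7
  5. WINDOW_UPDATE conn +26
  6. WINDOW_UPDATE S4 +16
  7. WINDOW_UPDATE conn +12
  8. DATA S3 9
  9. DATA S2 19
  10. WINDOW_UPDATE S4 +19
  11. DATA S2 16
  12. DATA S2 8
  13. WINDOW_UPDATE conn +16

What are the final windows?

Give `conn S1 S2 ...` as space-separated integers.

Answer: 15 42 -23 40 84

Derivation:
Op 1: conn=40 S1=49 S2=40 S3=49 S4=49 blocked=[]
Op 2: conn=28 S1=49 S2=28 S3=49 S4=49 blocked=[]
Op 3: conn=20 S1=49 S2=20 S3=49 S4=49 blocked=[]
Op 4: conn=13 S1=42 S2=20 S3=49 S4=49 blocked=[]
Op 5: conn=39 S1=42 S2=20 S3=49 S4=49 blocked=[]
Op 6: conn=39 S1=42 S2=20 S3=49 S4=65 blocked=[]
Op 7: conn=51 S1=42 S2=20 S3=49 S4=65 blocked=[]
Op 8: conn=42 S1=42 S2=20 S3=40 S4=65 blocked=[]
Op 9: conn=23 S1=42 S2=1 S3=40 S4=65 blocked=[]
Op 10: conn=23 S1=42 S2=1 S3=40 S4=84 blocked=[]
Op 11: conn=7 S1=42 S2=-15 S3=40 S4=84 blocked=[2]
Op 12: conn=-1 S1=42 S2=-23 S3=40 S4=84 blocked=[1, 2, 3, 4]
Op 13: conn=15 S1=42 S2=-23 S3=40 S4=84 blocked=[2]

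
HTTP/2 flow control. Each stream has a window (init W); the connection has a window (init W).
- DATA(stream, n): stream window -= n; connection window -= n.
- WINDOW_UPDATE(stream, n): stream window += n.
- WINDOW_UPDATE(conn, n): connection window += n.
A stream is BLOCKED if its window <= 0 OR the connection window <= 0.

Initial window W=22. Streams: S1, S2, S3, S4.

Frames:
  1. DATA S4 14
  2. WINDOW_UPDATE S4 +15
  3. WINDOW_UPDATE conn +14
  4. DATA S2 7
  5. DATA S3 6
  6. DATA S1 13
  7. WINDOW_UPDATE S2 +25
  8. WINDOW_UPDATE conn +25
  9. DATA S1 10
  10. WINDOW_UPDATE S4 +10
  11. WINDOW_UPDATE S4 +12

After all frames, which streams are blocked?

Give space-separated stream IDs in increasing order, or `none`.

Answer: S1

Derivation:
Op 1: conn=8 S1=22 S2=22 S3=22 S4=8 blocked=[]
Op 2: conn=8 S1=22 S2=22 S3=22 S4=23 blocked=[]
Op 3: conn=22 S1=22 S2=22 S3=22 S4=23 blocked=[]
Op 4: conn=15 S1=22 S2=15 S3=22 S4=23 blocked=[]
Op 5: conn=9 S1=22 S2=15 S3=16 S4=23 blocked=[]
Op 6: conn=-4 S1=9 S2=15 S3=16 S4=23 blocked=[1, 2, 3, 4]
Op 7: conn=-4 S1=9 S2=40 S3=16 S4=23 blocked=[1, 2, 3, 4]
Op 8: conn=21 S1=9 S2=40 S3=16 S4=23 blocked=[]
Op 9: conn=11 S1=-1 S2=40 S3=16 S4=23 blocked=[1]
Op 10: conn=11 S1=-1 S2=40 S3=16 S4=33 blocked=[1]
Op 11: conn=11 S1=-1 S2=40 S3=16 S4=45 blocked=[1]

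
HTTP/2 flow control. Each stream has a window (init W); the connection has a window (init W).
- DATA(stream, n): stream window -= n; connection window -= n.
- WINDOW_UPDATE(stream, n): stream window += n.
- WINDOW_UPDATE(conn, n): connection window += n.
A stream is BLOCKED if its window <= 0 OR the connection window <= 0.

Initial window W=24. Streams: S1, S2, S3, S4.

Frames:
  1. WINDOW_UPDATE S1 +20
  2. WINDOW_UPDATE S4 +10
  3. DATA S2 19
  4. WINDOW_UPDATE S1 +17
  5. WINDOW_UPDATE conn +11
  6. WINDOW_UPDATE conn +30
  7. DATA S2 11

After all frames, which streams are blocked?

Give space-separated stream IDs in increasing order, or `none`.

Op 1: conn=24 S1=44 S2=24 S3=24 S4=24 blocked=[]
Op 2: conn=24 S1=44 S2=24 S3=24 S4=34 blocked=[]
Op 3: conn=5 S1=44 S2=5 S3=24 S4=34 blocked=[]
Op 4: conn=5 S1=61 S2=5 S3=24 S4=34 blocked=[]
Op 5: conn=16 S1=61 S2=5 S3=24 S4=34 blocked=[]
Op 6: conn=46 S1=61 S2=5 S3=24 S4=34 blocked=[]
Op 7: conn=35 S1=61 S2=-6 S3=24 S4=34 blocked=[2]

Answer: S2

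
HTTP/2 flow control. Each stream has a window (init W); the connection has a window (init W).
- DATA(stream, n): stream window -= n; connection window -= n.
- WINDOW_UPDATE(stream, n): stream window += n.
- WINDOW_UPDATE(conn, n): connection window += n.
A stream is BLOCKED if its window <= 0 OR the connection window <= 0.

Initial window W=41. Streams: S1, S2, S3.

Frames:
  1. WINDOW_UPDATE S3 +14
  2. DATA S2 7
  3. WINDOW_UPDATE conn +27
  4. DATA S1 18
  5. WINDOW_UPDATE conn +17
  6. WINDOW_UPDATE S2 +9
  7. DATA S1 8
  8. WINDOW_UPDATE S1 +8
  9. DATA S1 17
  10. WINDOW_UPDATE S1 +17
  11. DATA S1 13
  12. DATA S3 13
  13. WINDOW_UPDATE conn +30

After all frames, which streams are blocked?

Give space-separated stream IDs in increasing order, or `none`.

Op 1: conn=41 S1=41 S2=41 S3=55 blocked=[]
Op 2: conn=34 S1=41 S2=34 S3=55 blocked=[]
Op 3: conn=61 S1=41 S2=34 S3=55 blocked=[]
Op 4: conn=43 S1=23 S2=34 S3=55 blocked=[]
Op 5: conn=60 S1=23 S2=34 S3=55 blocked=[]
Op 6: conn=60 S1=23 S2=43 S3=55 blocked=[]
Op 7: conn=52 S1=15 S2=43 S3=55 blocked=[]
Op 8: conn=52 S1=23 S2=43 S3=55 blocked=[]
Op 9: conn=35 S1=6 S2=43 S3=55 blocked=[]
Op 10: conn=35 S1=23 S2=43 S3=55 blocked=[]
Op 11: conn=22 S1=10 S2=43 S3=55 blocked=[]
Op 12: conn=9 S1=10 S2=43 S3=42 blocked=[]
Op 13: conn=39 S1=10 S2=43 S3=42 blocked=[]

Answer: none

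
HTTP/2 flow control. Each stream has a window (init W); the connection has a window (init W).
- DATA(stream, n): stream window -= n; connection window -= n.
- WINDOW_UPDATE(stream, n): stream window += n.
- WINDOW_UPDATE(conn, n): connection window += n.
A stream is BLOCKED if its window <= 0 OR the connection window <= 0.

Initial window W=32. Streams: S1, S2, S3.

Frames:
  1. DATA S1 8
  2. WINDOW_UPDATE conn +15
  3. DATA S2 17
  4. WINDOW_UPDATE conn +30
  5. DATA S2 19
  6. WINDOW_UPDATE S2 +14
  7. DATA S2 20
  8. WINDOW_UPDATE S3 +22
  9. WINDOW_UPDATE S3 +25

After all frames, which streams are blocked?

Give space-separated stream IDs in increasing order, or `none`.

Op 1: conn=24 S1=24 S2=32 S3=32 blocked=[]
Op 2: conn=39 S1=24 S2=32 S3=32 blocked=[]
Op 3: conn=22 S1=24 S2=15 S3=32 blocked=[]
Op 4: conn=52 S1=24 S2=15 S3=32 blocked=[]
Op 5: conn=33 S1=24 S2=-4 S3=32 blocked=[2]
Op 6: conn=33 S1=24 S2=10 S3=32 blocked=[]
Op 7: conn=13 S1=24 S2=-10 S3=32 blocked=[2]
Op 8: conn=13 S1=24 S2=-10 S3=54 blocked=[2]
Op 9: conn=13 S1=24 S2=-10 S3=79 blocked=[2]

Answer: S2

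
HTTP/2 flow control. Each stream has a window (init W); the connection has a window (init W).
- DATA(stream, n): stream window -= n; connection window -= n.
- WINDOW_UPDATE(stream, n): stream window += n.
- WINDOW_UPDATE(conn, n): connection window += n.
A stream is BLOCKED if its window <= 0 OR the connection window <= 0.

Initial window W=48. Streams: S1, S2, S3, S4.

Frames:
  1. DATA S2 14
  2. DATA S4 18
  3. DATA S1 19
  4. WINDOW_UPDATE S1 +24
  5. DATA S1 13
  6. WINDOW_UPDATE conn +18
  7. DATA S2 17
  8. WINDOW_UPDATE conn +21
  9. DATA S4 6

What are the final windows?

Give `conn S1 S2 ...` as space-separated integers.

Op 1: conn=34 S1=48 S2=34 S3=48 S4=48 blocked=[]
Op 2: conn=16 S1=48 S2=34 S3=48 S4=30 blocked=[]
Op 3: conn=-3 S1=29 S2=34 S3=48 S4=30 blocked=[1, 2, 3, 4]
Op 4: conn=-3 S1=53 S2=34 S3=48 S4=30 blocked=[1, 2, 3, 4]
Op 5: conn=-16 S1=40 S2=34 S3=48 S4=30 blocked=[1, 2, 3, 4]
Op 6: conn=2 S1=40 S2=34 S3=48 S4=30 blocked=[]
Op 7: conn=-15 S1=40 S2=17 S3=48 S4=30 blocked=[1, 2, 3, 4]
Op 8: conn=6 S1=40 S2=17 S3=48 S4=30 blocked=[]
Op 9: conn=0 S1=40 S2=17 S3=48 S4=24 blocked=[1, 2, 3, 4]

Answer: 0 40 17 48 24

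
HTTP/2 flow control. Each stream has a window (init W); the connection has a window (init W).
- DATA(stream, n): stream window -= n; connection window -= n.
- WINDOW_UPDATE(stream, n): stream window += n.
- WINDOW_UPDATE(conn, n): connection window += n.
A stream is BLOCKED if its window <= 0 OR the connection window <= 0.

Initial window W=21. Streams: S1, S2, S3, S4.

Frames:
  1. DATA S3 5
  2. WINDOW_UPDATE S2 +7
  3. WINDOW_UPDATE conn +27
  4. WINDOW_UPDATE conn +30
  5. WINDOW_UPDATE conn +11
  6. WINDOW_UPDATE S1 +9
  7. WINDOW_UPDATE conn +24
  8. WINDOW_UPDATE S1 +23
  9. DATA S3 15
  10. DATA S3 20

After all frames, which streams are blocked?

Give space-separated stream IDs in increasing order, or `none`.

Op 1: conn=16 S1=21 S2=21 S3=16 S4=21 blocked=[]
Op 2: conn=16 S1=21 S2=28 S3=16 S4=21 blocked=[]
Op 3: conn=43 S1=21 S2=28 S3=16 S4=21 blocked=[]
Op 4: conn=73 S1=21 S2=28 S3=16 S4=21 blocked=[]
Op 5: conn=84 S1=21 S2=28 S3=16 S4=21 blocked=[]
Op 6: conn=84 S1=30 S2=28 S3=16 S4=21 blocked=[]
Op 7: conn=108 S1=30 S2=28 S3=16 S4=21 blocked=[]
Op 8: conn=108 S1=53 S2=28 S3=16 S4=21 blocked=[]
Op 9: conn=93 S1=53 S2=28 S3=1 S4=21 blocked=[]
Op 10: conn=73 S1=53 S2=28 S3=-19 S4=21 blocked=[3]

Answer: S3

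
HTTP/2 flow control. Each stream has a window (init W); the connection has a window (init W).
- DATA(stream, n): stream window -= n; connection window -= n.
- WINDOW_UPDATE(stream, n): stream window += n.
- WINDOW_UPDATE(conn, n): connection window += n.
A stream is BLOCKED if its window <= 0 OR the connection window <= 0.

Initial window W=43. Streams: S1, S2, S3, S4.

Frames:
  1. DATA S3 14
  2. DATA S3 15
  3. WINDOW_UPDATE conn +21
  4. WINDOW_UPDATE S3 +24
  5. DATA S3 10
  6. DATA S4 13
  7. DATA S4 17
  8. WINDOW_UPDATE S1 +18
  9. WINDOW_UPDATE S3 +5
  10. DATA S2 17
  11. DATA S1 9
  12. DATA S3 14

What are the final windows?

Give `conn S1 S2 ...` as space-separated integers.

Op 1: conn=29 S1=43 S2=43 S3=29 S4=43 blocked=[]
Op 2: conn=14 S1=43 S2=43 S3=14 S4=43 blocked=[]
Op 3: conn=35 S1=43 S2=43 S3=14 S4=43 blocked=[]
Op 4: conn=35 S1=43 S2=43 S3=38 S4=43 blocked=[]
Op 5: conn=25 S1=43 S2=43 S3=28 S4=43 blocked=[]
Op 6: conn=12 S1=43 S2=43 S3=28 S4=30 blocked=[]
Op 7: conn=-5 S1=43 S2=43 S3=28 S4=13 blocked=[1, 2, 3, 4]
Op 8: conn=-5 S1=61 S2=43 S3=28 S4=13 blocked=[1, 2, 3, 4]
Op 9: conn=-5 S1=61 S2=43 S3=33 S4=13 blocked=[1, 2, 3, 4]
Op 10: conn=-22 S1=61 S2=26 S3=33 S4=13 blocked=[1, 2, 3, 4]
Op 11: conn=-31 S1=52 S2=26 S3=33 S4=13 blocked=[1, 2, 3, 4]
Op 12: conn=-45 S1=52 S2=26 S3=19 S4=13 blocked=[1, 2, 3, 4]

Answer: -45 52 26 19 13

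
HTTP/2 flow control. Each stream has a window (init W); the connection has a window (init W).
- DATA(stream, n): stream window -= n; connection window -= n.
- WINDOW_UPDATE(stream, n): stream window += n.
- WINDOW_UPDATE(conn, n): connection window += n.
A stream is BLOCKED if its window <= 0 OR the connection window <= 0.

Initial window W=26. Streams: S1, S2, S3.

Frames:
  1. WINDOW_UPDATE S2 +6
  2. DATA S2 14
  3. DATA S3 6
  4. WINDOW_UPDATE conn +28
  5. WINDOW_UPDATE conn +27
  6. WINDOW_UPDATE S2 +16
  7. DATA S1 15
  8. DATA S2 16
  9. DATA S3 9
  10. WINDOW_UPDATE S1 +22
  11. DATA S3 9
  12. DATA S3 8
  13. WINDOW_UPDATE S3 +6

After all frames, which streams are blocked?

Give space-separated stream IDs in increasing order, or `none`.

Op 1: conn=26 S1=26 S2=32 S3=26 blocked=[]
Op 2: conn=12 S1=26 S2=18 S3=26 blocked=[]
Op 3: conn=6 S1=26 S2=18 S3=20 blocked=[]
Op 4: conn=34 S1=26 S2=18 S3=20 blocked=[]
Op 5: conn=61 S1=26 S2=18 S3=20 blocked=[]
Op 6: conn=61 S1=26 S2=34 S3=20 blocked=[]
Op 7: conn=46 S1=11 S2=34 S3=20 blocked=[]
Op 8: conn=30 S1=11 S2=18 S3=20 blocked=[]
Op 9: conn=21 S1=11 S2=18 S3=11 blocked=[]
Op 10: conn=21 S1=33 S2=18 S3=11 blocked=[]
Op 11: conn=12 S1=33 S2=18 S3=2 blocked=[]
Op 12: conn=4 S1=33 S2=18 S3=-6 blocked=[3]
Op 13: conn=4 S1=33 S2=18 S3=0 blocked=[3]

Answer: S3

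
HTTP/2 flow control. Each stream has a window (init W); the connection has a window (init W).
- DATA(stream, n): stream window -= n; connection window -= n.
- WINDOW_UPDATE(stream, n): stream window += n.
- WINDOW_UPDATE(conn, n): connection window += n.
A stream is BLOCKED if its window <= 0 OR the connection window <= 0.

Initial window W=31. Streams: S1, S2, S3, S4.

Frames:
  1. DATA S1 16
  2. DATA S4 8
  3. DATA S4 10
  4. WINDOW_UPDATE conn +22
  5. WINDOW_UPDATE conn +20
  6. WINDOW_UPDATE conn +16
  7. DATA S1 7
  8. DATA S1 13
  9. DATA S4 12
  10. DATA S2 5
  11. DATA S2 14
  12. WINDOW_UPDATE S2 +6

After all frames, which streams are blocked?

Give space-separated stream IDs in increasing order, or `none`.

Answer: S1

Derivation:
Op 1: conn=15 S1=15 S2=31 S3=31 S4=31 blocked=[]
Op 2: conn=7 S1=15 S2=31 S3=31 S4=23 blocked=[]
Op 3: conn=-3 S1=15 S2=31 S3=31 S4=13 blocked=[1, 2, 3, 4]
Op 4: conn=19 S1=15 S2=31 S3=31 S4=13 blocked=[]
Op 5: conn=39 S1=15 S2=31 S3=31 S4=13 blocked=[]
Op 6: conn=55 S1=15 S2=31 S3=31 S4=13 blocked=[]
Op 7: conn=48 S1=8 S2=31 S3=31 S4=13 blocked=[]
Op 8: conn=35 S1=-5 S2=31 S3=31 S4=13 blocked=[1]
Op 9: conn=23 S1=-5 S2=31 S3=31 S4=1 blocked=[1]
Op 10: conn=18 S1=-5 S2=26 S3=31 S4=1 blocked=[1]
Op 11: conn=4 S1=-5 S2=12 S3=31 S4=1 blocked=[1]
Op 12: conn=4 S1=-5 S2=18 S3=31 S4=1 blocked=[1]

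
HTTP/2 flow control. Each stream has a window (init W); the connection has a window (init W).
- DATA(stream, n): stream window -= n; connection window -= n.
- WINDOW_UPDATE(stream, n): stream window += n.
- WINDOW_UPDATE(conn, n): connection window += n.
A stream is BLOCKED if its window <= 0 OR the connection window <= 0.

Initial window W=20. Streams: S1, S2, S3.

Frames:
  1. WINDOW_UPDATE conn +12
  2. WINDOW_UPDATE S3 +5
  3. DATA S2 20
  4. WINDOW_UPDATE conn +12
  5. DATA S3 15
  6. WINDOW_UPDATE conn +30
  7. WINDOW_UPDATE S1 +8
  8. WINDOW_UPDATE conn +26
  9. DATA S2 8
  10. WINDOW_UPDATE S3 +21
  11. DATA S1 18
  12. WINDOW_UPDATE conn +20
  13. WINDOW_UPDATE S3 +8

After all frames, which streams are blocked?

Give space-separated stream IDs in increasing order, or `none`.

Answer: S2

Derivation:
Op 1: conn=32 S1=20 S2=20 S3=20 blocked=[]
Op 2: conn=32 S1=20 S2=20 S3=25 blocked=[]
Op 3: conn=12 S1=20 S2=0 S3=25 blocked=[2]
Op 4: conn=24 S1=20 S2=0 S3=25 blocked=[2]
Op 5: conn=9 S1=20 S2=0 S3=10 blocked=[2]
Op 6: conn=39 S1=20 S2=0 S3=10 blocked=[2]
Op 7: conn=39 S1=28 S2=0 S3=10 blocked=[2]
Op 8: conn=65 S1=28 S2=0 S3=10 blocked=[2]
Op 9: conn=57 S1=28 S2=-8 S3=10 blocked=[2]
Op 10: conn=57 S1=28 S2=-8 S3=31 blocked=[2]
Op 11: conn=39 S1=10 S2=-8 S3=31 blocked=[2]
Op 12: conn=59 S1=10 S2=-8 S3=31 blocked=[2]
Op 13: conn=59 S1=10 S2=-8 S3=39 blocked=[2]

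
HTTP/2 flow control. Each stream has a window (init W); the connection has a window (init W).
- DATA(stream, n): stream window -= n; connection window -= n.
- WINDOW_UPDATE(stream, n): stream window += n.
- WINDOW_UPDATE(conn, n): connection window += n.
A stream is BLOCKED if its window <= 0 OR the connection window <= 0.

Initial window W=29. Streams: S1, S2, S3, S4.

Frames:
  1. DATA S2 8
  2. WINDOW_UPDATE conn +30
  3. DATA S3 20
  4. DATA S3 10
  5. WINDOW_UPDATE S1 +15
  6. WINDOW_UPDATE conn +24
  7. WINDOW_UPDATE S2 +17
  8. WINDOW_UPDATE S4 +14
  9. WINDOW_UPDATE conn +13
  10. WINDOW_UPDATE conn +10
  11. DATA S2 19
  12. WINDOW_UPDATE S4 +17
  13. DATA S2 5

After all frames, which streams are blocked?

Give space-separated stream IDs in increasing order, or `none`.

Answer: S3

Derivation:
Op 1: conn=21 S1=29 S2=21 S3=29 S4=29 blocked=[]
Op 2: conn=51 S1=29 S2=21 S3=29 S4=29 blocked=[]
Op 3: conn=31 S1=29 S2=21 S3=9 S4=29 blocked=[]
Op 4: conn=21 S1=29 S2=21 S3=-1 S4=29 blocked=[3]
Op 5: conn=21 S1=44 S2=21 S3=-1 S4=29 blocked=[3]
Op 6: conn=45 S1=44 S2=21 S3=-1 S4=29 blocked=[3]
Op 7: conn=45 S1=44 S2=38 S3=-1 S4=29 blocked=[3]
Op 8: conn=45 S1=44 S2=38 S3=-1 S4=43 blocked=[3]
Op 9: conn=58 S1=44 S2=38 S3=-1 S4=43 blocked=[3]
Op 10: conn=68 S1=44 S2=38 S3=-1 S4=43 blocked=[3]
Op 11: conn=49 S1=44 S2=19 S3=-1 S4=43 blocked=[3]
Op 12: conn=49 S1=44 S2=19 S3=-1 S4=60 blocked=[3]
Op 13: conn=44 S1=44 S2=14 S3=-1 S4=60 blocked=[3]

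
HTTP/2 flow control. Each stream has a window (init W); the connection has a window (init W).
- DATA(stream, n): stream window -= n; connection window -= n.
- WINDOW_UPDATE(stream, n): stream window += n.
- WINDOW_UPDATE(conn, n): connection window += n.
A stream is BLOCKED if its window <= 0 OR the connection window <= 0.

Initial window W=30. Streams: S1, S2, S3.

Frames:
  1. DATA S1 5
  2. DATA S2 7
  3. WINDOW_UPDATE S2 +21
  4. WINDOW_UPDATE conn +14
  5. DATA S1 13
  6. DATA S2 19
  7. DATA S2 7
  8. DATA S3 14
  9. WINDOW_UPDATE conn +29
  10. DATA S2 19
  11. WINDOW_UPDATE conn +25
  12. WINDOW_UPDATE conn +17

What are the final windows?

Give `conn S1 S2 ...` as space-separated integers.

Op 1: conn=25 S1=25 S2=30 S3=30 blocked=[]
Op 2: conn=18 S1=25 S2=23 S3=30 blocked=[]
Op 3: conn=18 S1=25 S2=44 S3=30 blocked=[]
Op 4: conn=32 S1=25 S2=44 S3=30 blocked=[]
Op 5: conn=19 S1=12 S2=44 S3=30 blocked=[]
Op 6: conn=0 S1=12 S2=25 S3=30 blocked=[1, 2, 3]
Op 7: conn=-7 S1=12 S2=18 S3=30 blocked=[1, 2, 3]
Op 8: conn=-21 S1=12 S2=18 S3=16 blocked=[1, 2, 3]
Op 9: conn=8 S1=12 S2=18 S3=16 blocked=[]
Op 10: conn=-11 S1=12 S2=-1 S3=16 blocked=[1, 2, 3]
Op 11: conn=14 S1=12 S2=-1 S3=16 blocked=[2]
Op 12: conn=31 S1=12 S2=-1 S3=16 blocked=[2]

Answer: 31 12 -1 16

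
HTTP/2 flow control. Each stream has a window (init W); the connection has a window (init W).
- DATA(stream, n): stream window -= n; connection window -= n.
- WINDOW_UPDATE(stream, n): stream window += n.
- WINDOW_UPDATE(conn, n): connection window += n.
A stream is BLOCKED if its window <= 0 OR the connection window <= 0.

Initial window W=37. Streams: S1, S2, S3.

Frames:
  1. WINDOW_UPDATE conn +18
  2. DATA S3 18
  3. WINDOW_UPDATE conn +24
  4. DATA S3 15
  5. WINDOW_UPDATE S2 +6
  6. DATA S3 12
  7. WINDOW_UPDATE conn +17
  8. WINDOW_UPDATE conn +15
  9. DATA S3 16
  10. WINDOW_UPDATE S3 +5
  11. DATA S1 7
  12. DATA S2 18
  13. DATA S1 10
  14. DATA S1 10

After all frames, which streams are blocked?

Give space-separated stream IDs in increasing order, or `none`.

Op 1: conn=55 S1=37 S2=37 S3=37 blocked=[]
Op 2: conn=37 S1=37 S2=37 S3=19 blocked=[]
Op 3: conn=61 S1=37 S2=37 S3=19 blocked=[]
Op 4: conn=46 S1=37 S2=37 S3=4 blocked=[]
Op 5: conn=46 S1=37 S2=43 S3=4 blocked=[]
Op 6: conn=34 S1=37 S2=43 S3=-8 blocked=[3]
Op 7: conn=51 S1=37 S2=43 S3=-8 blocked=[3]
Op 8: conn=66 S1=37 S2=43 S3=-8 blocked=[3]
Op 9: conn=50 S1=37 S2=43 S3=-24 blocked=[3]
Op 10: conn=50 S1=37 S2=43 S3=-19 blocked=[3]
Op 11: conn=43 S1=30 S2=43 S3=-19 blocked=[3]
Op 12: conn=25 S1=30 S2=25 S3=-19 blocked=[3]
Op 13: conn=15 S1=20 S2=25 S3=-19 blocked=[3]
Op 14: conn=5 S1=10 S2=25 S3=-19 blocked=[3]

Answer: S3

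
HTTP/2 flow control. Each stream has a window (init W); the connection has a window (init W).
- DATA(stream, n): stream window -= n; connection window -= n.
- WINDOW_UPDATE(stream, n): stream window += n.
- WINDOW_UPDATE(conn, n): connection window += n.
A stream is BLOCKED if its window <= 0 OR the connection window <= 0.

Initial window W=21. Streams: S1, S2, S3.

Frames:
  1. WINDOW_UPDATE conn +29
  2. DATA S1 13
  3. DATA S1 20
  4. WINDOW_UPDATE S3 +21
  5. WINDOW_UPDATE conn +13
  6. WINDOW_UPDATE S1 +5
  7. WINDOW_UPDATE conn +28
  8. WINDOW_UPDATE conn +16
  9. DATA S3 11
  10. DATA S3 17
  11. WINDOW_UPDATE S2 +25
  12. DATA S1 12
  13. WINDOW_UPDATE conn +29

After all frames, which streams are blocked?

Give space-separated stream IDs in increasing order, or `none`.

Answer: S1

Derivation:
Op 1: conn=50 S1=21 S2=21 S3=21 blocked=[]
Op 2: conn=37 S1=8 S2=21 S3=21 blocked=[]
Op 3: conn=17 S1=-12 S2=21 S3=21 blocked=[1]
Op 4: conn=17 S1=-12 S2=21 S3=42 blocked=[1]
Op 5: conn=30 S1=-12 S2=21 S3=42 blocked=[1]
Op 6: conn=30 S1=-7 S2=21 S3=42 blocked=[1]
Op 7: conn=58 S1=-7 S2=21 S3=42 blocked=[1]
Op 8: conn=74 S1=-7 S2=21 S3=42 blocked=[1]
Op 9: conn=63 S1=-7 S2=21 S3=31 blocked=[1]
Op 10: conn=46 S1=-7 S2=21 S3=14 blocked=[1]
Op 11: conn=46 S1=-7 S2=46 S3=14 blocked=[1]
Op 12: conn=34 S1=-19 S2=46 S3=14 blocked=[1]
Op 13: conn=63 S1=-19 S2=46 S3=14 blocked=[1]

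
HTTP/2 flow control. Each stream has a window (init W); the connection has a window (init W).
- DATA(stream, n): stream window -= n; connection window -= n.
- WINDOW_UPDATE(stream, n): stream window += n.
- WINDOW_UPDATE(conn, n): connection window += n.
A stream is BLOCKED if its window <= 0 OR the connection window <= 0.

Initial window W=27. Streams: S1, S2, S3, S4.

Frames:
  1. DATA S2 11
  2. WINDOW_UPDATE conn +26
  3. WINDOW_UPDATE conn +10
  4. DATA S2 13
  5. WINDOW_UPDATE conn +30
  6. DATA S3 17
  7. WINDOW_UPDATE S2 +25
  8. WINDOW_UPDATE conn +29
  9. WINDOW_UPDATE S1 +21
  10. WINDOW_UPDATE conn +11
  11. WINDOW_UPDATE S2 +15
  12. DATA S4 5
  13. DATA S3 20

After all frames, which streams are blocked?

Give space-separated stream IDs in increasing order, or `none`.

Answer: S3

Derivation:
Op 1: conn=16 S1=27 S2=16 S3=27 S4=27 blocked=[]
Op 2: conn=42 S1=27 S2=16 S3=27 S4=27 blocked=[]
Op 3: conn=52 S1=27 S2=16 S3=27 S4=27 blocked=[]
Op 4: conn=39 S1=27 S2=3 S3=27 S4=27 blocked=[]
Op 5: conn=69 S1=27 S2=3 S3=27 S4=27 blocked=[]
Op 6: conn=52 S1=27 S2=3 S3=10 S4=27 blocked=[]
Op 7: conn=52 S1=27 S2=28 S3=10 S4=27 blocked=[]
Op 8: conn=81 S1=27 S2=28 S3=10 S4=27 blocked=[]
Op 9: conn=81 S1=48 S2=28 S3=10 S4=27 blocked=[]
Op 10: conn=92 S1=48 S2=28 S3=10 S4=27 blocked=[]
Op 11: conn=92 S1=48 S2=43 S3=10 S4=27 blocked=[]
Op 12: conn=87 S1=48 S2=43 S3=10 S4=22 blocked=[]
Op 13: conn=67 S1=48 S2=43 S3=-10 S4=22 blocked=[3]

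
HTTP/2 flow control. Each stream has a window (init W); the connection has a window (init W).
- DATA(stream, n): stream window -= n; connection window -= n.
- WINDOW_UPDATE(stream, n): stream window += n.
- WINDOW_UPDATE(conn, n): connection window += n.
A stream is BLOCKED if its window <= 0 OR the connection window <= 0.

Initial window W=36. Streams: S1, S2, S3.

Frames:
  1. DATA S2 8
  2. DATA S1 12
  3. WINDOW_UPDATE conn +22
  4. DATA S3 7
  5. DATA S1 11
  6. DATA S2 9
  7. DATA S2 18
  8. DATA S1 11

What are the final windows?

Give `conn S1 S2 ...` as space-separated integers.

Op 1: conn=28 S1=36 S2=28 S3=36 blocked=[]
Op 2: conn=16 S1=24 S2=28 S3=36 blocked=[]
Op 3: conn=38 S1=24 S2=28 S3=36 blocked=[]
Op 4: conn=31 S1=24 S2=28 S3=29 blocked=[]
Op 5: conn=20 S1=13 S2=28 S3=29 blocked=[]
Op 6: conn=11 S1=13 S2=19 S3=29 blocked=[]
Op 7: conn=-7 S1=13 S2=1 S3=29 blocked=[1, 2, 3]
Op 8: conn=-18 S1=2 S2=1 S3=29 blocked=[1, 2, 3]

Answer: -18 2 1 29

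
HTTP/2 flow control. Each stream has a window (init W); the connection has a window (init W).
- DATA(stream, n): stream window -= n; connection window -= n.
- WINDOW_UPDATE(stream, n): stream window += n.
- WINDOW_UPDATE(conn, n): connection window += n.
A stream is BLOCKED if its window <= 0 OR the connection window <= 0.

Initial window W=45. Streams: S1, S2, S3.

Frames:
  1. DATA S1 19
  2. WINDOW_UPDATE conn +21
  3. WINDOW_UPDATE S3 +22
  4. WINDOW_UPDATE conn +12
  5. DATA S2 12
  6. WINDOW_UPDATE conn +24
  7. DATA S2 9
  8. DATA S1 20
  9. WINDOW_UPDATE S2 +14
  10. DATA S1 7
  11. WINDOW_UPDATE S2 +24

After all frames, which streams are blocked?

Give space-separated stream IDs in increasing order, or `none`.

Op 1: conn=26 S1=26 S2=45 S3=45 blocked=[]
Op 2: conn=47 S1=26 S2=45 S3=45 blocked=[]
Op 3: conn=47 S1=26 S2=45 S3=67 blocked=[]
Op 4: conn=59 S1=26 S2=45 S3=67 blocked=[]
Op 5: conn=47 S1=26 S2=33 S3=67 blocked=[]
Op 6: conn=71 S1=26 S2=33 S3=67 blocked=[]
Op 7: conn=62 S1=26 S2=24 S3=67 blocked=[]
Op 8: conn=42 S1=6 S2=24 S3=67 blocked=[]
Op 9: conn=42 S1=6 S2=38 S3=67 blocked=[]
Op 10: conn=35 S1=-1 S2=38 S3=67 blocked=[1]
Op 11: conn=35 S1=-1 S2=62 S3=67 blocked=[1]

Answer: S1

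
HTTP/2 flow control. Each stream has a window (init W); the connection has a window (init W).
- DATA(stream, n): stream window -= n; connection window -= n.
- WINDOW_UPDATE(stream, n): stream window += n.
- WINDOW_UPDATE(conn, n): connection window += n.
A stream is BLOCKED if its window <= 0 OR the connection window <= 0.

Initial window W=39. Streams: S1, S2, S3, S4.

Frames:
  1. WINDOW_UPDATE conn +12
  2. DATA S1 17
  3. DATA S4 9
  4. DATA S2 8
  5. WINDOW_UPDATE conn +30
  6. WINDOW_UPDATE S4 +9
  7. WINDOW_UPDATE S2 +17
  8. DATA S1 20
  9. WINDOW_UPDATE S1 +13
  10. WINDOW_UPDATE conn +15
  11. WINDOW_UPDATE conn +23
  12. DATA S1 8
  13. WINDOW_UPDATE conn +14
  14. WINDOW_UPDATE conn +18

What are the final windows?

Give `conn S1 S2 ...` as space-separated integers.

Answer: 89 7 48 39 39

Derivation:
Op 1: conn=51 S1=39 S2=39 S3=39 S4=39 blocked=[]
Op 2: conn=34 S1=22 S2=39 S3=39 S4=39 blocked=[]
Op 3: conn=25 S1=22 S2=39 S3=39 S4=30 blocked=[]
Op 4: conn=17 S1=22 S2=31 S3=39 S4=30 blocked=[]
Op 5: conn=47 S1=22 S2=31 S3=39 S4=30 blocked=[]
Op 6: conn=47 S1=22 S2=31 S3=39 S4=39 blocked=[]
Op 7: conn=47 S1=22 S2=48 S3=39 S4=39 blocked=[]
Op 8: conn=27 S1=2 S2=48 S3=39 S4=39 blocked=[]
Op 9: conn=27 S1=15 S2=48 S3=39 S4=39 blocked=[]
Op 10: conn=42 S1=15 S2=48 S3=39 S4=39 blocked=[]
Op 11: conn=65 S1=15 S2=48 S3=39 S4=39 blocked=[]
Op 12: conn=57 S1=7 S2=48 S3=39 S4=39 blocked=[]
Op 13: conn=71 S1=7 S2=48 S3=39 S4=39 blocked=[]
Op 14: conn=89 S1=7 S2=48 S3=39 S4=39 blocked=[]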